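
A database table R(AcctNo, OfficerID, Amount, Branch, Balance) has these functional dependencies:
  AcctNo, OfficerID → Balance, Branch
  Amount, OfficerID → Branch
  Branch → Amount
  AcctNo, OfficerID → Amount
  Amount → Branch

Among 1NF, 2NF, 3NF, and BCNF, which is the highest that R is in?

2NF

Candidate key: {AcctNo, OfficerID}. Prime attributes: {AcctNo, OfficerID}.
For Amount, OfficerID → Branch we have {Amount, OfficerID}⁺ = {Amount, Branch, OfficerID}; {Amount, OfficerID} is not a superkey, so BCNF fails.
Amount, OfficerID → Branch determines the non-prime attribute {Branch} from a non-superkey — 3NF is violated.
No proper subset of a key has a non-prime attribute in its closure, so there is no partial dependency; 2NF holds.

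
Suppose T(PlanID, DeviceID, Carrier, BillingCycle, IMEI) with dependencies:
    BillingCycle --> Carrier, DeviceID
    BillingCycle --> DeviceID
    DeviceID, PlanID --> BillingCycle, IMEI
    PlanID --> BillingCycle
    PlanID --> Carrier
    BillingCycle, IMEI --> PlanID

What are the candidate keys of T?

{PlanID}⁺ = {BillingCycle, Carrier, DeviceID, IMEI, PlanID} — all of the relation — so {PlanID} is a candidate key.
{BillingCycle, IMEI}⁺ = {BillingCycle, Carrier, DeviceID, IMEI, PlanID} — all of the relation — so {BillingCycle, IMEI} is a candidate key.
No proper subset of any of these is a key, and no other minimal superkey exists.

{BillingCycle, IMEI}, {PlanID}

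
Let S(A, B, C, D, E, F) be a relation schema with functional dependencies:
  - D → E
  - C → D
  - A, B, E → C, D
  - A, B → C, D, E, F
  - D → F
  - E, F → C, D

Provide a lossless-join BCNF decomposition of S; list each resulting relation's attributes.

Candidate key of the original relation: {A, B}.
Within {A, B, C, D, E, F}: {D}⁺ ∩ {A, B, C, D, E, F} = {C, D, E, F}, not the whole set, so D → C, E, F violates BCNF; decompose into {C, D, E, F} and {A, B, D}.
{C, D, E, F} is in BCNF.
{A, B, D} is in BCNF.

{A, B, D}; {C, D, E, F}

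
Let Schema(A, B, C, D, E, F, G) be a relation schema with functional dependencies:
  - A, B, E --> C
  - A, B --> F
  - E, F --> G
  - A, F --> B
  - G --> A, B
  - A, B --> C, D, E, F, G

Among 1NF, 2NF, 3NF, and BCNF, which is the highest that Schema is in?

Candidate keys: {A, B}, {A, F}, {E, F}, {G}. Prime attributes: {A, B, E, F, G}.
Each dependency's left side is a superkey — BCNF holds.

BCNF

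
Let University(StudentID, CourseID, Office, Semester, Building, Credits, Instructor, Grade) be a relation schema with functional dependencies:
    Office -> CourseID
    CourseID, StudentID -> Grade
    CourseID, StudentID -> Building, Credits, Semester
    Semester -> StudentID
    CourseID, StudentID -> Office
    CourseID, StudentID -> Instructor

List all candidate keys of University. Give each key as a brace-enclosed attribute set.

{CourseID, Semester}, {CourseID, StudentID}, {Office, Semester}, {Office, StudentID}

Closure of {CourseID, Semester} is {Building, CourseID, Credits, Grade, Instructor, Office, Semester, StudentID}, the whole schema; {CourseID, Semester} is a candidate key.
Closure of {CourseID, StudentID} is {Building, CourseID, Credits, Grade, Instructor, Office, Semester, StudentID}, the whole schema; {CourseID, StudentID} is a candidate key.
Closure of {Office, Semester} is {Building, CourseID, Credits, Grade, Instructor, Office, Semester, StudentID}, the whole schema; {Office, Semester} is a candidate key.
Closure of {Office, StudentID} is {Building, CourseID, Credits, Grade, Instructor, Office, Semester, StudentID}, the whole schema; {Office, StudentID} is a candidate key.
These are minimal and exhaustive — every other superkey contains one of them.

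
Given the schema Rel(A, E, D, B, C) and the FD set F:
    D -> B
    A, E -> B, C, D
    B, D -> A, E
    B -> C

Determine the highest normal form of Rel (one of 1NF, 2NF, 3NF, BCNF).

2NF

Candidate keys: {A, E}, {D}. Prime attributes: {A, D, E}.
B -> C breaks BCNF: {B}⁺ = {B, C}, so {B} is not a superkey.
Because {C} is non-prime and the left side of B -> C is not a superkey, the relation is not in 3NF.
No non-prime attribute depends on a proper subset of any candidate key, so 2NF holds.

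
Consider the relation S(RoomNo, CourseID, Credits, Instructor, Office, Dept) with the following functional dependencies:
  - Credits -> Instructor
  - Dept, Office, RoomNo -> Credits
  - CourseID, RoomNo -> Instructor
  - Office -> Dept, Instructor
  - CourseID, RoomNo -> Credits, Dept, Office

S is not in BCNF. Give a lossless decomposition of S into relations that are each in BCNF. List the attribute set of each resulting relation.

{CourseID, Office, RoomNo}; {Credits, Instructor}; {Credits, Office, RoomNo}; {Dept, Office}

Candidate key of the original relation: {CourseID, RoomNo}.
Within {CourseID, Credits, Dept, Instructor, Office, RoomNo}: {Credits}⁺ ∩ {CourseID, Credits, Dept, Instructor, Office, RoomNo} = {Credits, Instructor}, not the whole set, so Credits -> Instructor violates BCNF; decompose into {Credits, Instructor} and {CourseID, Credits, Dept, Office, RoomNo}.
{Credits, Instructor} has no BCNF violation.
Within {CourseID, Credits, Dept, Office, RoomNo}: {Dept, Office, RoomNo}⁺ ∩ {CourseID, Credits, Dept, Office, RoomNo} = {Credits, Dept, Office, RoomNo}, not the whole set, so Dept, Office, RoomNo -> Credits violates BCNF; decompose into {Credits, Dept, Office, RoomNo} and {CourseID, Dept, Office, RoomNo}.
Within {Credits, Dept, Office, RoomNo}: {Office}⁺ ∩ {Credits, Dept, Office, RoomNo} = {Dept, Office}, not the whole set, so Office -> Dept violates BCNF; decompose into {Dept, Office} and {Credits, Office, RoomNo}.
{Dept, Office} has no BCNF violation.
{Credits, Office, RoomNo} has no BCNF violation.
Within {CourseID, Dept, Office, RoomNo}: {Office}⁺ ∩ {CourseID, Dept, Office, RoomNo} = {Dept, Office}, not the whole set, so Office -> Dept violates BCNF; decompose into {Dept, Office} and {CourseID, Office, RoomNo}.
{Dept, Office} has no BCNF violation.
{CourseID, Office, RoomNo} has no BCNF violation.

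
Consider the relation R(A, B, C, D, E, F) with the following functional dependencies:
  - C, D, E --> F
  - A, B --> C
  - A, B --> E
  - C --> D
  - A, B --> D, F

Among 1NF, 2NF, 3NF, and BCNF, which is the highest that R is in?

Candidate key: {A, B}. Prime attributes: {A, B}.
C, D, E --> F: {C, D, E}⁺ = {C, D, E, F}, which is not all of the attributes, so the left side is not a superkey — BCNF is violated.
C, D, E --> F has non-prime {F} on the right and a non-superkey on the left, so 3NF fails.
No non-prime attribute depends on a proper subset of any candidate key, so 2NF holds.

2NF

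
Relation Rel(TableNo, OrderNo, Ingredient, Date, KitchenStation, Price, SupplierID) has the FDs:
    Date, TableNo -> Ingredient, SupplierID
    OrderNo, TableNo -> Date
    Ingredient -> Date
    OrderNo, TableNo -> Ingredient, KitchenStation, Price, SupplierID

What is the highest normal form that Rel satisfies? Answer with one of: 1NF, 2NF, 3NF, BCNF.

2NF

Candidate key: {OrderNo, TableNo}. Prime attributes: {OrderNo, TableNo}.
Date, TableNo -> Ingredient, SupplierID: {Date, TableNo}⁺ = {Date, Ingredient, SupplierID, TableNo}, which is not all of the attributes, so the left side is not a superkey — BCNF is violated.
Because {Ingredient, SupplierID} are non-prime and the left side of Date, TableNo -> Ingredient, SupplierID is not a superkey, the relation is not in 3NF.
No proper subset of a key has a non-prime attribute in its closure, so there is no partial dependency; 2NF holds.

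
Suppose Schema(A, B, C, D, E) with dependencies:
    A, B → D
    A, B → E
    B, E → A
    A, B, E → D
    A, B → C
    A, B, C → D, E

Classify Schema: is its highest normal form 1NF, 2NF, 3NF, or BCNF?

Candidate keys: {A, B}, {B, E}. Prime attributes: {A, B, E}.
Each dependency's left side is a superkey — BCNF holds.

BCNF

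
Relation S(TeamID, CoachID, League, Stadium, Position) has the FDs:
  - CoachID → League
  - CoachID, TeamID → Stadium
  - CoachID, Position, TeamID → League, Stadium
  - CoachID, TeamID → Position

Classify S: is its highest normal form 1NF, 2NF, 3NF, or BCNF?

1NF

Candidate key: {CoachID, TeamID}. Prime attributes: {CoachID, TeamID}.
CoachID → League breaks BCNF: {CoachID}⁺ = {CoachID, League}, so {CoachID} is not a superkey.
Because {League} is non-prime and the left side of CoachID → League is not a superkey, the relation is not in 3NF.
The proper key subset {CoachID} of {CoachID, TeamID} determines non-prime {League}, so the relation is not even in 2NF.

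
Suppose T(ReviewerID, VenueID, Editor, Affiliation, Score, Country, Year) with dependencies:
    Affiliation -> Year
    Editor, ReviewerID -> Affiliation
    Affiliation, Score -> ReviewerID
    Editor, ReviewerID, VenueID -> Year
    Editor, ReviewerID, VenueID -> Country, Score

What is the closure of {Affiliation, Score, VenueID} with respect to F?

Start with {Affiliation, Score, VenueID}.
Affiliation -> Year applies; add {Year} → now {Affiliation, Score, VenueID, Year}.
Affiliation, Score -> ReviewerID applies; add {ReviewerID} → now {Affiliation, ReviewerID, Score, VenueID, Year}.
No further FD applies.

{Affiliation, ReviewerID, Score, VenueID, Year}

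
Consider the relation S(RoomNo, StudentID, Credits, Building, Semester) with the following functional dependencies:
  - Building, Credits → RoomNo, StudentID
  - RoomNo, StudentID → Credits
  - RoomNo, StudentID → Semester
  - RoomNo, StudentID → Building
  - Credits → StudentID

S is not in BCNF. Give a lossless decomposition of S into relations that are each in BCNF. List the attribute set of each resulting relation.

{Building, Credits, RoomNo, Semester}; {Credits, StudentID}

Candidate keys of the original relation: {Building, Credits}, {Credits, RoomNo}, {RoomNo, StudentID}.
In {Building, Credits, RoomNo, Semester, StudentID}, {Credits} is not a superkey ({Credits}⁺ restricted to this set is {Credits, StudentID}), so split on Credits → StudentID into {Credits, StudentID} and {Building, Credits, RoomNo, Semester}.
{Credits, StudentID} has no BCNF violation.
{Building, Credits, RoomNo, Semester} has no BCNF violation.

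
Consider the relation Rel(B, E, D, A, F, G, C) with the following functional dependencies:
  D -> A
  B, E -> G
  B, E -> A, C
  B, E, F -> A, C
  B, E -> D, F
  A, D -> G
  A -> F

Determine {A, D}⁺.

Start with {A, D}.
A, D -> G applies; add {G} → now {A, D, G}.
A -> F applies; add {F} → now {A, D, F, G}.
No further FD applies.

{A, D, F, G}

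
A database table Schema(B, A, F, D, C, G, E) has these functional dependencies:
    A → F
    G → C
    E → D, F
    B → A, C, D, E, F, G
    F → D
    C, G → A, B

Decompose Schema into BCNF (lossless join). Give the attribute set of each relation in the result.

Candidate keys of the original relation: {B}, {G}.
{A, B, C, D, E, F, G}: {A} determines {A, D, F} here but is not a superkey — split on A → D, F, giving {A, D, F} and {A, B, C, E, G}.
{A, D, F}: {F} determines {D, F} here but is not a superkey — split on F → D, giving {D, F} and {A, F}.
{D, F} is in BCNF.
{A, F} is in BCNF.
{A, B, C, E, G} is in BCNF.

{A, B, C, E, G}; {A, F}; {D, F}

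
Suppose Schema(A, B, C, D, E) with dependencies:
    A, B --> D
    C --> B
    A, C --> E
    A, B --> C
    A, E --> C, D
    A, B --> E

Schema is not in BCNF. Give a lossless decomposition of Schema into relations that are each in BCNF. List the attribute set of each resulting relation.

{A, C, D, E}; {B, C}

Candidate keys of the original relation: {A, B}, {A, C}, {A, E}.
Within {A, B, C, D, E}: {C}⁺ ∩ {A, B, C, D, E} = {B, C}, not the whole set, so C --> B violates BCNF; decompose into {B, C} and {A, C, D, E}.
{B, C}: every determinant is a superkey — BCNF.
{A, C, D, E}: every determinant is a superkey — BCNF.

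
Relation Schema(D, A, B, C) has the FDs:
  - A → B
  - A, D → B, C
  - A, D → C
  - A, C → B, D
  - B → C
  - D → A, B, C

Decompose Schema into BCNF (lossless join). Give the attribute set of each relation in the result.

{A, B, D}; {B, C}

Candidate keys of the original relation: {A}, {D}.
{A, B, C, D}: {B} determines {B, C} here but is not a superkey — split on B → C, giving {B, C} and {A, B, D}.
{B, C}: every determinant is a superkey — BCNF.
{A, B, D}: every determinant is a superkey — BCNF.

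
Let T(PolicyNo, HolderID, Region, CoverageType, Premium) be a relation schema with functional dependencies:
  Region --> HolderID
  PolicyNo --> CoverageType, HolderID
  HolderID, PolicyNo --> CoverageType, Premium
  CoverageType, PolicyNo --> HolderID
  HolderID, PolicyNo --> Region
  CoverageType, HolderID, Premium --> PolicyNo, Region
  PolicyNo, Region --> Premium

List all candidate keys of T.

{CoverageType, HolderID, Premium}, {CoverageType, Premium, Region}, {PolicyNo}

Closure of {PolicyNo} is {CoverageType, HolderID, PolicyNo, Premium, Region}, the whole schema; {PolicyNo} is a candidate key.
Closure of {CoverageType, HolderID, Premium} is {CoverageType, HolderID, PolicyNo, Premium, Region}, the whole schema; {CoverageType, HolderID, Premium} is a candidate key.
Closure of {CoverageType, Premium, Region} is {CoverageType, HolderID, PolicyNo, Premium, Region}, the whole schema; {CoverageType, Premium, Region} is a candidate key.
These are minimal and exhaustive — every other superkey contains one of them.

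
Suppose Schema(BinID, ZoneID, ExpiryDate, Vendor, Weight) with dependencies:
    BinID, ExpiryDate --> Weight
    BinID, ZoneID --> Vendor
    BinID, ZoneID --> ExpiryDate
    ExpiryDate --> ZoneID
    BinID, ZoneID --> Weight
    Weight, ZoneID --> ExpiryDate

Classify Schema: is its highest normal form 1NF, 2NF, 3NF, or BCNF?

Candidate keys: {BinID, ExpiryDate}, {BinID, ZoneID}. Prime attributes: {BinID, ExpiryDate, ZoneID}.
For ExpiryDate --> ZoneID we have {ExpiryDate}⁺ = {ExpiryDate, ZoneID}; {ExpiryDate} is not a superkey, so BCNF fails.
Since {ZoneID} ⊆ prime attributes and every other non-superkey FD also has a prime right side, the schema is in 3NF.

3NF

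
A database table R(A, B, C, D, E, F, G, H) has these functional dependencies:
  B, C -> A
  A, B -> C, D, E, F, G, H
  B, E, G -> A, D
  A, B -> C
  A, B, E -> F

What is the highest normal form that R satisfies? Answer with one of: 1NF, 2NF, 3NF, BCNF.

BCNF

Candidate keys: {A, B}, {B, C}, {B, E, G}. Prime attributes: {A, B, C, E, G}.
The left-hand side of every FD is a superkey, so BCNF is satisfied.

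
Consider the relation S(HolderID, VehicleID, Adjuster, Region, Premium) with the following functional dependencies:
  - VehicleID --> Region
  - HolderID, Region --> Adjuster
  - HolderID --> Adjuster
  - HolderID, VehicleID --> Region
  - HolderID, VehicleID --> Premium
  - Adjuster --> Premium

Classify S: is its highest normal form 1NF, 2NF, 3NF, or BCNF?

1NF

Candidate key: {HolderID, VehicleID}. Prime attributes: {HolderID, VehicleID}.
VehicleID --> Region: {VehicleID}⁺ = {Region, VehicleID}, which is not all of the attributes, so the left side is not a superkey — BCNF is violated.
VehicleID --> Region has non-prime {Region} on the right and a non-superkey on the left, so 3NF fails.
Since {HolderID} ⊂ {HolderID, VehicleID} and {HolderID}⁺ ⊇ {Adjuster, Premium} with {Adjuster, Premium} non-prime, there is a partial dependency; 2NF fails.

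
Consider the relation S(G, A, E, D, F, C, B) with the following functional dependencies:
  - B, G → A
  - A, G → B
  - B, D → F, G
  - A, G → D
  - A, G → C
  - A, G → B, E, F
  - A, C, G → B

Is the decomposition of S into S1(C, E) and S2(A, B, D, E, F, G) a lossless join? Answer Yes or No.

S1 ∩ S2 = {E}; its closure under F is {E}.
S1 ⊄ {E} and S2 ⊄ {E}, so the split is lossy.

No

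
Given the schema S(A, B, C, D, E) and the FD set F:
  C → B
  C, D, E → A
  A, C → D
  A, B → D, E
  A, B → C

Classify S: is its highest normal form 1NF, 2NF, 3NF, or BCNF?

Candidate keys: {A, B}, {A, C}, {C, D, E}. Prime attributes: {A, B, C, D, E}.
C → B: {C}⁺ = {B, C}, which is not all of the attributes, so the left side is not a superkey — BCNF is violated.
Since {B} ⊆ prime attributes and every other non-superkey FD also has a prime right side, the schema is in 3NF.

3NF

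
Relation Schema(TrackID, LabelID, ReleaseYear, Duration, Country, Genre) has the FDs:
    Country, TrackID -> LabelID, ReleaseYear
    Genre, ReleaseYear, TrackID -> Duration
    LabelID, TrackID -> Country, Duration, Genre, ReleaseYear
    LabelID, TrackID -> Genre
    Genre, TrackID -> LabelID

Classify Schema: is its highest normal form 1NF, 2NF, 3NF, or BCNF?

Candidate keys: {Country, TrackID}, {Genre, TrackID}, {LabelID, TrackID}. Prime attributes: {Country, Genre, LabelID, TrackID}.
Every FD has a superkey on the left, so the relation is in BCNF.

BCNF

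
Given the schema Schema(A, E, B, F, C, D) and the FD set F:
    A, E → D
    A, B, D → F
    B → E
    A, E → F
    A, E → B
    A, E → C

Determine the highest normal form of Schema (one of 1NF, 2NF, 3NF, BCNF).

Candidate keys: {A, B}, {A, E}. Prime attributes: {A, B, E}.
B → E breaks BCNF: {B}⁺ = {B, E}, so {B} is not a superkey.
Since {E} ⊆ prime attributes and every other non-superkey FD also has a prime right side, the schema is in 3NF.

3NF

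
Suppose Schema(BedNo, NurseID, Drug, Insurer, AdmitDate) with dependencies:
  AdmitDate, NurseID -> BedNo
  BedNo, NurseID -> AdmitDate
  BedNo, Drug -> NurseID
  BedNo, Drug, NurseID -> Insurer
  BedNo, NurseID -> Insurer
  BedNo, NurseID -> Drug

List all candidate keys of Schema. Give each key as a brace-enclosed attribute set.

{AdmitDate, NurseID}, {BedNo, Drug}, {BedNo, NurseID}

Closure of {AdmitDate, NurseID} is {AdmitDate, BedNo, Drug, Insurer, NurseID}, the whole schema; {AdmitDate, NurseID} is a candidate key.
Closure of {BedNo, Drug} is {AdmitDate, BedNo, Drug, Insurer, NurseID}, the whole schema; {BedNo, Drug} is a candidate key.
Closure of {BedNo, NurseID} is {AdmitDate, BedNo, Drug, Insurer, NurseID}, the whole schema; {BedNo, NurseID} is a candidate key.
Any other superkey properly contains one of these, so there are no further candidate keys.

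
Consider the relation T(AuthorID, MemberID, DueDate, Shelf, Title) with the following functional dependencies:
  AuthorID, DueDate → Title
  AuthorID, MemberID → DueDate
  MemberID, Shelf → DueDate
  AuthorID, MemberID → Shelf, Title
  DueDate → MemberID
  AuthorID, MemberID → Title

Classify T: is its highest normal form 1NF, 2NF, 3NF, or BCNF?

Candidate keys: {AuthorID, DueDate}, {AuthorID, MemberID}. Prime attributes: {AuthorID, DueDate, MemberID}.
For MemberID, Shelf → DueDate we have {MemberID, Shelf}⁺ = {DueDate, MemberID, Shelf}; {MemberID, Shelf} is not a superkey, so BCNF fails.
Its right-hand attributes {DueDate} are all prime, as are those of every other non-superkey FD — the relation is in 3NF.

3NF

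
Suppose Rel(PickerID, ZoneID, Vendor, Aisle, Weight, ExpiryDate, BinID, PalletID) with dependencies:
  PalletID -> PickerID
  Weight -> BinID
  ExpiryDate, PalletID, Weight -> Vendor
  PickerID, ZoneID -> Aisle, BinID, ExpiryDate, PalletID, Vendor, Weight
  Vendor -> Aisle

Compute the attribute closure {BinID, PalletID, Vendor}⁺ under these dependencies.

Start with {BinID, PalletID, Vendor}.
PalletID -> PickerID applies; add {PickerID} → now {BinID, PalletID, PickerID, Vendor}.
Vendor -> Aisle applies; add {Aisle} → now {Aisle, BinID, PalletID, PickerID, Vendor}.
No further FD applies.

{Aisle, BinID, PalletID, PickerID, Vendor}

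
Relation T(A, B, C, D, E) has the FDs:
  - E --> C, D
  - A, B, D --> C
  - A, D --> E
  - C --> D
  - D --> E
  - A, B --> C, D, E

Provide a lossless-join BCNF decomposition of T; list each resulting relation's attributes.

{A, B, E}; {C, D, E}

Candidate key of the original relation: {A, B}.
{A, B, C, D, E}: {E} determines {C, D, E} here but is not a superkey — split on E --> C, D, giving {C, D, E} and {A, B, E}.
{C, D, E} has no BCNF violation.
{A, B, E} has no BCNF violation.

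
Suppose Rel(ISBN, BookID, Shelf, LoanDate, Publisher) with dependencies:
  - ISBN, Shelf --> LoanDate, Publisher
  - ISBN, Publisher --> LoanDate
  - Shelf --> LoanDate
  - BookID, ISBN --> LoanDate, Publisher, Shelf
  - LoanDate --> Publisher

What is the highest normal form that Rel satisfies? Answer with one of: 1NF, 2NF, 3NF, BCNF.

Candidate key: {BookID, ISBN}. Prime attributes: {BookID, ISBN}.
ISBN, Shelf --> LoanDate, Publisher breaks BCNF: {ISBN, Shelf}⁺ = {ISBN, LoanDate, Publisher, Shelf}, so {ISBN, Shelf} is not a superkey.
ISBN, Shelf --> LoanDate, Publisher has non-prime {LoanDate, Publisher} on the right and a non-superkey on the left, so 3NF fails.
No proper subset of a key has a non-prime attribute in its closure, so there is no partial dependency; 2NF holds.

2NF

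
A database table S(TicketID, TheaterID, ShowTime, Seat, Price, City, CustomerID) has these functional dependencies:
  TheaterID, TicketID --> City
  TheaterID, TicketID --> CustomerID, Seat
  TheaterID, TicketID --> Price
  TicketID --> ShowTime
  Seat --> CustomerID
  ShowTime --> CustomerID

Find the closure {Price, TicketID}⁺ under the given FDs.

{CustomerID, Price, ShowTime, TicketID}

Start with {Price, TicketID}.
TicketID --> ShowTime applies; add {ShowTime} → now {Price, ShowTime, TicketID}.
ShowTime --> CustomerID applies; add {CustomerID} → now {CustomerID, Price, ShowTime, TicketID}.
No further FD applies.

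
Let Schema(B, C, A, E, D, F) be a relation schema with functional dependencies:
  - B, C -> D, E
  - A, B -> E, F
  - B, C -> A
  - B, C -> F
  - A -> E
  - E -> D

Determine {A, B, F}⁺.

{A, B, D, E, F}

Start with {A, B, F}.
A, B -> E, F applies; add {E} → now {A, B, E, F}.
E -> D applies; add {D} → now {A, B, D, E, F}.
No further FD applies.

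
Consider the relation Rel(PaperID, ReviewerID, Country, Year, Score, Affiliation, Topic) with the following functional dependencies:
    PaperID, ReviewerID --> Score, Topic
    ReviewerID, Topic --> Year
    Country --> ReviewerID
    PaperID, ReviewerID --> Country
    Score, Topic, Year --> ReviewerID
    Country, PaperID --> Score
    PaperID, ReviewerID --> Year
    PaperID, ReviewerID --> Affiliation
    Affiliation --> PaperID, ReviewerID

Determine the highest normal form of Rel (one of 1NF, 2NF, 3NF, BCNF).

Candidate keys: {Affiliation}, {Country, PaperID}, {PaperID, ReviewerID}, {PaperID, Score, Topic, Year}. Prime attributes: {Affiliation, Country, PaperID, ReviewerID, Score, Topic, Year}.
ReviewerID, Topic --> Year breaks BCNF: {ReviewerID, Topic}⁺ = {ReviewerID, Topic, Year}, so {ReviewerID, Topic} is not a superkey.
But every attribute on its right side ({Year}) is prime, and the same holds for every other non-superkey FD, so 3NF still holds.

3NF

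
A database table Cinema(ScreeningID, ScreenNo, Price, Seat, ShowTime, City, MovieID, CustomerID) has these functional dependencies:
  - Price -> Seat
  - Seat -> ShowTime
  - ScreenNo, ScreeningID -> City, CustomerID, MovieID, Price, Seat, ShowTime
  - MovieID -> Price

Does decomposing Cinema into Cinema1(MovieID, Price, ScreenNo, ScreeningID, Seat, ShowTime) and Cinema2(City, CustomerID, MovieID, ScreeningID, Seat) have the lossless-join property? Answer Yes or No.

Common attributes: {MovieID, ScreeningID, Seat}; their closure is {MovieID, Price, ScreeningID, Seat, ShowTime}.
Cinema1 ⊄ {MovieID, Price, ScreeningID, Seat, ShowTime} and Cinema2 ⊄ {MovieID, Price, ScreeningID, Seat, ShowTime}, so the split is lossy.

No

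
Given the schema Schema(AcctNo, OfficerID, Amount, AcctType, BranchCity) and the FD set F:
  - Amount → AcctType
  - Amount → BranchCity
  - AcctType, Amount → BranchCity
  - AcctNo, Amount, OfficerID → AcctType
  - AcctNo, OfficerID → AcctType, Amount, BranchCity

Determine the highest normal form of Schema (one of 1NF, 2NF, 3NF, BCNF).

2NF

Candidate key: {AcctNo, OfficerID}. Prime attributes: {AcctNo, OfficerID}.
For Amount → AcctType we have {Amount}⁺ = {AcctType, Amount, BranchCity}; {Amount} is not a superkey, so BCNF fails.
Because {AcctType} is non-prime and the left side of Amount → AcctType is not a superkey, the relation is not in 3NF.
Checking every proper subset of each key, none determines a non-prime attribute — 2NF is satisfied.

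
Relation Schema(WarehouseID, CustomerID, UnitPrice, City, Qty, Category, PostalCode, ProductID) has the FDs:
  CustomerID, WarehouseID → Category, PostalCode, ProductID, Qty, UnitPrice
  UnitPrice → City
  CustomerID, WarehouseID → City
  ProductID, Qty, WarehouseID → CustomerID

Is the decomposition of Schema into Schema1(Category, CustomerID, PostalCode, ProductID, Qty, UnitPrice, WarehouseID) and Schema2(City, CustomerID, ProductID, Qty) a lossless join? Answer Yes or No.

No

The shared attributes are {CustomerID, ProductID, Qty} and {CustomerID, ProductID, Qty}⁺ = {CustomerID, ProductID, Qty}.
Schema1 ⊄ {CustomerID, ProductID, Qty} and Schema2 ⊄ {CustomerID, ProductID, Qty}, so the split is lossy.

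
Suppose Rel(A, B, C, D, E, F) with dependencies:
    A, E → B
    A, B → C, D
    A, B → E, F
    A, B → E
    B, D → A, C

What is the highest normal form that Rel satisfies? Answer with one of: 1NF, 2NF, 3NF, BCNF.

BCNF

Candidate keys: {A, B}, {A, E}, {B, D}. Prime attributes: {A, B, D, E}.
Each dependency's left side is a superkey — BCNF holds.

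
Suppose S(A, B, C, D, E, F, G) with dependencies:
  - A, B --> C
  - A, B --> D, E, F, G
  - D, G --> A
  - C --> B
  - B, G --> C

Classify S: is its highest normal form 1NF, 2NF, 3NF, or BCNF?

Candidate keys: {A, B}, {A, C}, {B, D, G}, {C, D, G}. Prime attributes: {A, B, C, D, G}.
For D, G --> A we have {D, G}⁺ = {A, D, G}; {D, G} is not a superkey, so BCNF fails.
But every attribute on its right side ({A}) is prime, and the same holds for every other non-superkey FD, so 3NF still holds.

3NF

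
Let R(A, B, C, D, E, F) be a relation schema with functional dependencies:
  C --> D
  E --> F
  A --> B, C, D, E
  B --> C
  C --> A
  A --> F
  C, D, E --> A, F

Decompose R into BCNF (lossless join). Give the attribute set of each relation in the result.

Candidate keys of the original relation: {A}, {B}, {C}.
In {A, B, C, D, E, F}, {E} is not a superkey ({E}⁺ restricted to this set is {E, F}), so split on E --> F into {E, F} and {A, B, C, D, E}.
{E, F} has no BCNF violation.
{A, B, C, D, E} has no BCNF violation.

{A, B, C, D, E}; {E, F}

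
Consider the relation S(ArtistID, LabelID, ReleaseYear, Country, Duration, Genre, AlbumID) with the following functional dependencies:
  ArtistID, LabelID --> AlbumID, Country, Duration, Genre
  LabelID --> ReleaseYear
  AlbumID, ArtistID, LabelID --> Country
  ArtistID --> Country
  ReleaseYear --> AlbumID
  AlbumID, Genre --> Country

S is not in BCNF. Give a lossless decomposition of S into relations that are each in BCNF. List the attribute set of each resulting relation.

{AlbumID, ReleaseYear}; {ArtistID, Country}; {ArtistID, Duration, Genre, LabelID}; {LabelID, ReleaseYear}

Candidate key of the original relation: {ArtistID, LabelID}.
In {AlbumID, ArtistID, Country, Duration, Genre, LabelID, ReleaseYear}, {LabelID} is not a superkey ({LabelID}⁺ restricted to this set is {AlbumID, LabelID, ReleaseYear}), so split on LabelID --> AlbumID, ReleaseYear into {AlbumID, LabelID, ReleaseYear} and {ArtistID, Country, Duration, Genre, LabelID}.
In {AlbumID, LabelID, ReleaseYear}, {ReleaseYear} is not a superkey ({ReleaseYear}⁺ restricted to this set is {AlbumID, ReleaseYear}), so split on ReleaseYear --> AlbumID into {AlbumID, ReleaseYear} and {LabelID, ReleaseYear}.
{AlbumID, ReleaseYear} has no BCNF violation.
{LabelID, ReleaseYear} has no BCNF violation.
In {ArtistID, Country, Duration, Genre, LabelID}, {ArtistID} is not a superkey ({ArtistID}⁺ restricted to this set is {ArtistID, Country}), so split on ArtistID --> Country into {ArtistID, Country} and {ArtistID, Duration, Genre, LabelID}.
{ArtistID, Country} has no BCNF violation.
{ArtistID, Duration, Genre, LabelID} has no BCNF violation.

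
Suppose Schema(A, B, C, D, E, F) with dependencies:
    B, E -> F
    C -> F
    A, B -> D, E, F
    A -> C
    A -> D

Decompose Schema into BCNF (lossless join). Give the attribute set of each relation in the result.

Candidate key of the original relation: {A, B}.
In {A, B, C, D, E, F}, {B, E} is not a superkey ({B, E}⁺ restricted to this set is {B, E, F}), so split on B, E -> F into {B, E, F} and {A, B, C, D, E}.
{B, E, F} has no BCNF violation.
In {A, B, C, D, E}, {A} is not a superkey ({A}⁺ restricted to this set is {A, C, D}), so split on A -> C, D into {A, C, D} and {A, B, E}.
{A, C, D} has no BCNF violation.
{A, B, E} has no BCNF violation.

{A, B, E}; {A, C, D}; {B, E, F}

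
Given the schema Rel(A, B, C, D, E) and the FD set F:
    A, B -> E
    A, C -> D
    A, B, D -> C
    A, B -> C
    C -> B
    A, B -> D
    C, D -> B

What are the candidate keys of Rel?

{A} never appears on the right of any FD, so every key must include it.
{A, B}⁺ = {A, B, C, D, E}, which is every attribute, so {A, B} is a candidate key.
{A, C}⁺ = {A, B, C, D, E}, which is every attribute, so {A, C} is a candidate key.
These are minimal and exhaustive — every other superkey contains one of them.

{A, B}, {A, C}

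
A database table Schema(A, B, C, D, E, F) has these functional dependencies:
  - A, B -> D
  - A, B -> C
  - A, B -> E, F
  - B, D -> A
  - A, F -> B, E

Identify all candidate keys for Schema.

Closure of {A, B} is {A, B, C, D, E, F}, the whole schema; {A, B} is a candidate key.
Closure of {A, F} is {A, B, C, D, E, F}, the whole schema; {A, F} is a candidate key.
Closure of {B, D} is {A, B, C, D, E, F}, the whole schema; {B, D} is a candidate key.
These are minimal and exhaustive — every other superkey contains one of them.

{A, B}, {A, F}, {B, D}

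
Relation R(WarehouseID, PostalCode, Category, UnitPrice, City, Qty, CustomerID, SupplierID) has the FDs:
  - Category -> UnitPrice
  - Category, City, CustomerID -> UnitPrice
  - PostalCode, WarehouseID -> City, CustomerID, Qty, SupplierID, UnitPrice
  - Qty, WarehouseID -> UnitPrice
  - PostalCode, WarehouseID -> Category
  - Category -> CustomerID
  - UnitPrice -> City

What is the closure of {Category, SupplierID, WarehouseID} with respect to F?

Start with {Category, SupplierID, WarehouseID}.
Category -> UnitPrice applies; add {UnitPrice} → now {Category, SupplierID, UnitPrice, WarehouseID}.
Category -> CustomerID applies; add {CustomerID} → now {Category, CustomerID, SupplierID, UnitPrice, WarehouseID}.
UnitPrice -> City applies; add {City} → now {Category, City, CustomerID, SupplierID, UnitPrice, WarehouseID}.
No further FD applies.

{Category, City, CustomerID, SupplierID, UnitPrice, WarehouseID}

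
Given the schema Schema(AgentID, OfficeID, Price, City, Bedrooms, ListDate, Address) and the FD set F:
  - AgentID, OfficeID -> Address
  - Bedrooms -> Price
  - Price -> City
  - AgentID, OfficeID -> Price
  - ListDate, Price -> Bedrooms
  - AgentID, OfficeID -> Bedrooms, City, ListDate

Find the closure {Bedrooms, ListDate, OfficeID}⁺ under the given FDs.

Start with {Bedrooms, ListDate, OfficeID}.
Bedrooms -> Price applies; add {Price} → now {Bedrooms, ListDate, OfficeID, Price}.
Price -> City applies; add {City} → now {Bedrooms, City, ListDate, OfficeID, Price}.
No further FD applies.

{Bedrooms, City, ListDate, OfficeID, Price}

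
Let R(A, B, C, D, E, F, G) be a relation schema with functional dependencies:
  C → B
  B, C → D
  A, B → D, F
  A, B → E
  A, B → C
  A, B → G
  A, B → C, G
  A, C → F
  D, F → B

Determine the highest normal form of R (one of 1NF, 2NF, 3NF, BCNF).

Candidate keys: {A, B}, {A, C}, {A, D, F}. Prime attributes: {A, B, C, D, F}.
For C → B we have {C}⁺ = {B, C, D}; {C} is not a superkey, so BCNF fails.
But every attribute on its right side ({B}) is prime, and the same holds for every other non-superkey FD, so 3NF still holds.

3NF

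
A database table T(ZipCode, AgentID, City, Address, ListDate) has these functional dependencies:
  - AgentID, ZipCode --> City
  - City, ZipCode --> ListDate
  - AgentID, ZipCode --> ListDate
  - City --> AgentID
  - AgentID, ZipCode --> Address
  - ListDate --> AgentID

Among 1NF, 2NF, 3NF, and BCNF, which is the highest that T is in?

3NF

Candidate keys: {AgentID, ZipCode}, {City, ZipCode}, {ListDate, ZipCode}. Prime attributes: {AgentID, City, ListDate, ZipCode}.
For City --> AgentID we have {City}⁺ = {AgentID, City}; {City} is not a superkey, so BCNF fails.
But every attribute on its right side ({AgentID}) is prime, and the same holds for every other non-superkey FD, so 3NF still holds.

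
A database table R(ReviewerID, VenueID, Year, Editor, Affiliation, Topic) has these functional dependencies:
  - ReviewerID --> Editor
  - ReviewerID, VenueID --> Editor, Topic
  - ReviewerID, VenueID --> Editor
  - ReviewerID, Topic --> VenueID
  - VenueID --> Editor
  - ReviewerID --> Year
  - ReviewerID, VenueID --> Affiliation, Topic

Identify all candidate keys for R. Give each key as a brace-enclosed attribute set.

No FD produces {ReviewerID}, so it must be in every candidate key.
Closure of {ReviewerID, Topic} is {Affiliation, Editor, ReviewerID, Topic, VenueID, Year}, the whole schema; {ReviewerID, Topic} is a candidate key.
Closure of {ReviewerID, VenueID} is {Affiliation, Editor, ReviewerID, Topic, VenueID, Year}, the whole schema; {ReviewerID, VenueID} is a candidate key.
Any other superkey properly contains one of these, so there are no further candidate keys.

{ReviewerID, Topic}, {ReviewerID, VenueID}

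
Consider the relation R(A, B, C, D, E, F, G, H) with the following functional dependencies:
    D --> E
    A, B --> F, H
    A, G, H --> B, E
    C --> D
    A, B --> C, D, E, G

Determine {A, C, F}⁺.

{A, C, D, E, F}

Start with {A, C, F}.
C --> D applies; add {D} → now {A, C, D, F}.
D --> E applies; add {E} → now {A, C, D, E, F}.
No further FD applies.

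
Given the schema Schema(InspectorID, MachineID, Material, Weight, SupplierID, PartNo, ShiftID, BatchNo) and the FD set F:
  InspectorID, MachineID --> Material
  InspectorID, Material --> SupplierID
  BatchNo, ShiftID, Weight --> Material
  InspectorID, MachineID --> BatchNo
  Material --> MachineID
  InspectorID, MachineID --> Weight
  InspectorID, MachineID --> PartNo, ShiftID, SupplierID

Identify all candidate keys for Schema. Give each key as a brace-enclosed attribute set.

No FD produces {InspectorID}, so it must be in every candidate key.
{InspectorID, MachineID}⁺ = {BatchNo, InspectorID, MachineID, Material, PartNo, ShiftID, SupplierID, Weight} — all of the relation — so {InspectorID, MachineID} is a candidate key.
{InspectorID, Material}⁺ = {BatchNo, InspectorID, MachineID, Material, PartNo, ShiftID, SupplierID, Weight} — all of the relation — so {InspectorID, Material} is a candidate key.
{BatchNo, InspectorID, ShiftID, Weight}⁺ = {BatchNo, InspectorID, MachineID, Material, PartNo, ShiftID, SupplierID, Weight} — all of the relation — so {BatchNo, InspectorID, ShiftID, Weight} is a candidate key.
Any other superkey properly contains one of these, so there are no further candidate keys.

{BatchNo, InspectorID, ShiftID, Weight}, {InspectorID, MachineID}, {InspectorID, Material}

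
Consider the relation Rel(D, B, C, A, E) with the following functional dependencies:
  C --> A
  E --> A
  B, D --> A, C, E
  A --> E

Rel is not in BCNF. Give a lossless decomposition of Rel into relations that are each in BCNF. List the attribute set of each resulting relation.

{A, E}; {B, C, D}; {C, E}

Candidate key of the original relation: {B, D}.
{A, B, C, D, E}: {C} determines {A, C, E} here but is not a superkey — split on C --> A, E, giving {A, C, E} and {B, C, D}.
{A, C, E}: {E} determines {A, E} here but is not a superkey — split on E --> A, giving {A, E} and {C, E}.
{A, E} is in BCNF.
{C, E} is in BCNF.
{B, C, D} is in BCNF.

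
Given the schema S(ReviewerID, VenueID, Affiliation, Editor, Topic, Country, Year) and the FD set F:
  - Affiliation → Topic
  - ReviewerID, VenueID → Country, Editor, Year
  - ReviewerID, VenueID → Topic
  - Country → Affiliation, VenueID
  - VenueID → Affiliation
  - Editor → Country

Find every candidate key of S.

Attributes never on any right-hand side: {ReviewerID} — every candidate key must contain it.
{Country, ReviewerID}⁺ = {Affiliation, Country, Editor, ReviewerID, Topic, VenueID, Year}, which is every attribute, so {Country, ReviewerID} is a candidate key.
{Editor, ReviewerID}⁺ = {Affiliation, Country, Editor, ReviewerID, Topic, VenueID, Year}, which is every attribute, so {Editor, ReviewerID} is a candidate key.
{ReviewerID, VenueID}⁺ = {Affiliation, Country, Editor, ReviewerID, Topic, VenueID, Year}, which is every attribute, so {ReviewerID, VenueID} is a candidate key.
These are minimal and exhaustive — every other superkey contains one of them.

{Country, ReviewerID}, {Editor, ReviewerID}, {ReviewerID, VenueID}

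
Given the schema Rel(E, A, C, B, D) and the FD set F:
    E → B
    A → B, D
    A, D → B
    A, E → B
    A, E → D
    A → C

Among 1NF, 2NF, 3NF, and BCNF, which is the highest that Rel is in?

Candidate key: {A, E}. Prime attributes: {A, E}.
For E → B we have {E}⁺ = {B, E}; {E} is not a superkey, so BCNF fails.
Because {B} is non-prime and the left side of E → B is not a superkey, the relation is not in 3NF.
Since {A} ⊂ {A, E} and {A}⁺ ⊇ {B, C, D} with {B, C, D} non-prime, there is a partial dependency; 2NF fails.

1NF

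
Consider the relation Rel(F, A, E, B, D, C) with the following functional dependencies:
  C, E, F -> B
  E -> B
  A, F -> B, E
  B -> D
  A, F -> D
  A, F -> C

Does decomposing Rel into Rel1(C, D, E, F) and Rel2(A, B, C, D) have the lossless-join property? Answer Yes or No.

The shared attributes are {C, D} and {C, D}⁺ = {C, D}.
Rel1 ⊄ {C, D} and Rel2 ⊄ {C, D}, so the split is lossy.

No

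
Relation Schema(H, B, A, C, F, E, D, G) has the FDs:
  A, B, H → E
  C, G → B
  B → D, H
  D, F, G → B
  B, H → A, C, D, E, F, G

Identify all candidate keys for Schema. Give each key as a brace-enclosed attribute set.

{B}, {C, G}, {D, F, G}

{B}⁺ = {A, B, C, D, E, F, G, H}, which is every attribute, so {B} is a candidate key.
{C, G}⁺ = {A, B, C, D, E, F, G, H}, which is every attribute, so {C, G} is a candidate key.
{D, F, G}⁺ = {A, B, C, D, E, F, G, H}, which is every attribute, so {D, F, G} is a candidate key.
No proper subset of any of these is a key, and no other minimal superkey exists.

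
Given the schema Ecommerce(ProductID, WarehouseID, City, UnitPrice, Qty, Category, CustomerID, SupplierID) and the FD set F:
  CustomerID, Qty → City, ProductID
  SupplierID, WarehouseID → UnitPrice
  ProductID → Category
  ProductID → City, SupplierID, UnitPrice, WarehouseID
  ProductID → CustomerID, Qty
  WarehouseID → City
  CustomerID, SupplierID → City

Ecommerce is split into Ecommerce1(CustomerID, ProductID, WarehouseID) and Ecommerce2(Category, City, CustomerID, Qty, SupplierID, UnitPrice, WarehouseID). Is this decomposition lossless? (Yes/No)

No

Common attributes: {CustomerID, WarehouseID}; their closure is {City, CustomerID, WarehouseID}.
Neither Ecommerce1 nor Ecommerce2 is contained in that closure, so the decomposition is lossy.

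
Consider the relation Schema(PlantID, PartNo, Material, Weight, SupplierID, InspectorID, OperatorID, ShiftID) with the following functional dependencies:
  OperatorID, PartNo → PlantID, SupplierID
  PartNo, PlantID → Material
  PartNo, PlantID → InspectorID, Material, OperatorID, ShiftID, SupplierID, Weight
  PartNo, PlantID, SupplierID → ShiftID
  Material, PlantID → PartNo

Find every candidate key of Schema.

Closure of {Material, PlantID} is {InspectorID, Material, OperatorID, PartNo, PlantID, ShiftID, SupplierID, Weight}, the whole schema; {Material, PlantID} is a candidate key.
Closure of {OperatorID, PartNo} is {InspectorID, Material, OperatorID, PartNo, PlantID, ShiftID, SupplierID, Weight}, the whole schema; {OperatorID, PartNo} is a candidate key.
Closure of {PartNo, PlantID} is {InspectorID, Material, OperatorID, PartNo, PlantID, ShiftID, SupplierID, Weight}, the whole schema; {PartNo, PlantID} is a candidate key.
Any other superkey properly contains one of these, so there are no further candidate keys.

{Material, PlantID}, {OperatorID, PartNo}, {PartNo, PlantID}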